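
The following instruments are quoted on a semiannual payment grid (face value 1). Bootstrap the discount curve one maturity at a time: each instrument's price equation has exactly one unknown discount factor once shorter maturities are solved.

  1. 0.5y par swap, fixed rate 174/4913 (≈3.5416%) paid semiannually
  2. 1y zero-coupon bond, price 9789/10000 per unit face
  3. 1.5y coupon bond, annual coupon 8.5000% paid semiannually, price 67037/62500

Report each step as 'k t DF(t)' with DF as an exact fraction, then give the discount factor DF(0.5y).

step 1 [0.5y] swap r/2=87/4913: DF=(1 − 87/4913·(0))/(1+87/4913) = 4913/5000 ≈ 0.982600
step 2 [1y] zero: DF = P = 9789/10000 ≈ 0.978900
step 3 [1.5y] bond c/2=17/400: DF=(67037/62500 − 17/400·(0.982600+0.978900))/(1+17/400) = 9489/10000 ≈ 0.948900

1 1/2 4913/5000
2 1 9789/10000
3 3/2 9489/10000
DF(0.5y) = 4913/5000 ≈ 0.982600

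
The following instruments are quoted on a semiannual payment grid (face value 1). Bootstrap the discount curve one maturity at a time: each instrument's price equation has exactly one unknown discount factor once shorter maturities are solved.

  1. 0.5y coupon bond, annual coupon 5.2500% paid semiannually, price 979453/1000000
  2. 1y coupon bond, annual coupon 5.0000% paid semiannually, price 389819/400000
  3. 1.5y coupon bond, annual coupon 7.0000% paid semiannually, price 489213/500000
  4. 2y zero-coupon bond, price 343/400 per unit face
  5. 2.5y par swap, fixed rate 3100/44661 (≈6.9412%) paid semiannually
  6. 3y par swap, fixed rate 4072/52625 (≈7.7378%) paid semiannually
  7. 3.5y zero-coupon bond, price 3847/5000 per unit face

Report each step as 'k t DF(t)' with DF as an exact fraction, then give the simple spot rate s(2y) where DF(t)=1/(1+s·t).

step 1 [0.5y] bond c/2=21/800: DF=(979453/1000000 − 21/800·(0))/(1+21/800) = 1193/1250 ≈ 0.954400
step 2 [1y] bond c/2=1/40: DF=(389819/400000 − 1/40·(0.954400))/(1+1/40) = 371/400 ≈ 0.927500
step 3 [1.5y] bond c/2=7/200: DF=(489213/500000 − 7/200·(0.954400+0.927500))/(1+7/200) = 8817/10000 ≈ 0.881700
step 4 [2y] zero: DF = P = 343/400 ≈ 0.857500
step 5 [2.5y] swap r/2=1550/44661: DF=(1 − 1550/44661·(0.954400+0.927500+0.881700+0.857500))/(1+1550/44661) = 169/200 ≈ 0.845000
step 6 [3y] swap r/2=2036/52625: DF=(1 − 2036/52625·(0.954400+0.927500+0.881700+0.857500+0.845000))/(1+2036/52625) = 1991/2500 ≈ 0.796400
step 7 [3.5y] zero: DF = P = 3847/5000 ≈ 0.769400

1 1/2 1193/1250
2 1 371/400
3 3/2 8817/10000
4 2 343/400
5 5/2 169/200
6 3 1991/2500
7 7/2 3847/5000
s(2y) = (1/(343/400) − 1)/(2) = 57/686 ≈ 8.3090%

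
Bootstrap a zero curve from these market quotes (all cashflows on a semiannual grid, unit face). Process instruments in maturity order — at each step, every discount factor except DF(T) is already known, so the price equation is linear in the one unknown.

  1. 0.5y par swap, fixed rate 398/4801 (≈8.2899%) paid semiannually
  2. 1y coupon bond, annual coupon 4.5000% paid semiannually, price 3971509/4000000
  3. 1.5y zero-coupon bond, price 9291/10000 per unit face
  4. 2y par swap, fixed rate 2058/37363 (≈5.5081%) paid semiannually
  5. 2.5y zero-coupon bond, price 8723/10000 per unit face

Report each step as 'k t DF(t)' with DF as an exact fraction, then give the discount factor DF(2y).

1 1/2 4801/5000
2 1 9499/10000
3 3/2 9291/10000
4 2 8971/10000
5 5/2 8723/10000
DF(2y) = 8971/10000 ≈ 0.897100

step 1 [0.5y] swap r/2=199/4801: DF=(1 − 199/4801·(0))/(1+199/4801) = 4801/5000 ≈ 0.960200
step 2 [1y] bond c/2=9/400: DF=(3971509/4000000 − 9/400·(0.960200))/(1+9/400) = 9499/10000 ≈ 0.949900
step 3 [1.5y] zero: DF = P = 9291/10000 ≈ 0.929100
step 4 [2y] swap r/2=1029/37363: DF=(1 − 1029/37363·(0.960200+0.949900+0.929100))/(1+1029/37363) = 8971/10000 ≈ 0.897100
step 5 [2.5y] zero: DF = P = 8723/10000 ≈ 0.872300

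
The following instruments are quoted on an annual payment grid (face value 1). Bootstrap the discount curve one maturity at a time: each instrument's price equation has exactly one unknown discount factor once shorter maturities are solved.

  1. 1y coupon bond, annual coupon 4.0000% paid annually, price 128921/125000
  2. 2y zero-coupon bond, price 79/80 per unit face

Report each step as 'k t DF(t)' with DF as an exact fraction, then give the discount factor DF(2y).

1 1 9917/10000
2 2 79/80
DF(2y) = 79/80 ≈ 0.987500

step 1 [1y] bond c/1=1/25: DF=(128921/125000 − 1/25·(0))/(1+1/25) = 9917/10000 ≈ 0.991700
step 2 [2y] zero: DF = P = 79/80 ≈ 0.987500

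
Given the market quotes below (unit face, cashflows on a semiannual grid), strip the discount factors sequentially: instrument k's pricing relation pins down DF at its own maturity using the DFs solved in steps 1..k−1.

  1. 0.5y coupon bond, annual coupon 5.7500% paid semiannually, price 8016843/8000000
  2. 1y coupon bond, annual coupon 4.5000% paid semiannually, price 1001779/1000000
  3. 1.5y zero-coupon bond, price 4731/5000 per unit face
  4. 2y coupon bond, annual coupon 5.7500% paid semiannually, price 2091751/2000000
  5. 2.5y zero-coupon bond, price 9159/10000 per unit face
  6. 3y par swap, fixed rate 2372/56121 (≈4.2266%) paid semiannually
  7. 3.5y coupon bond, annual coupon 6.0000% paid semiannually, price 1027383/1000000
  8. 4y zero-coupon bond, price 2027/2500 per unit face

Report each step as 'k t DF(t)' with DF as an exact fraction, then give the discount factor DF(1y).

step 1 [0.5y] bond c/2=23/800: DF=(8016843/8000000 − 23/800·(0))/(1+23/800) = 9741/10000 ≈ 0.974100
step 2 [1y] bond c/2=9/400: DF=(1001779/1000000 − 9/400·(0.974100))/(1+9/400) = 9583/10000 ≈ 0.958300
step 3 [1.5y] zero: DF = P = 4731/5000 ≈ 0.946200
step 4 [2y] bond c/2=23/800: DF=(2091751/2000000 − 23/800·(0.974100+0.958300+0.946200))/(1+23/800) = 4681/5000 ≈ 0.936200
step 5 [2.5y] zero: DF = P = 9159/10000 ≈ 0.915900
step 6 [3y] swap r/2=1186/56121: DF=(1 − 1186/56121·(0.974100+0.958300+0.946200+0.936200+0.915900))/(1+1186/56121) = 4407/5000 ≈ 0.881400
step 7 [3.5y] bond c/2=3/100: DF=(1027383/1000000 − 3/100·(0.974100+0.958300+0.946200+0.936200+0.915900+0.881400))/(1+3/100) = 417/500 ≈ 0.834000
step 8 [4y] zero: DF = P = 2027/2500 ≈ 0.810800

1 1/2 9741/10000
2 1 9583/10000
3 3/2 4731/5000
4 2 4681/5000
5 5/2 9159/10000
6 3 4407/5000
7 7/2 417/500
8 4 2027/2500
DF(1y) = 9583/10000 ≈ 0.958300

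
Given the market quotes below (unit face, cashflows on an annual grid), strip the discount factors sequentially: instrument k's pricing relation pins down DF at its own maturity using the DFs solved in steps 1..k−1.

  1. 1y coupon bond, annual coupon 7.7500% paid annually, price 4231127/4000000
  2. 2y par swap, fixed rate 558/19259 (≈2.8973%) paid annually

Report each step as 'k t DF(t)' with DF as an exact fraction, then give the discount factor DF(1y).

1 1 9817/10000
2 2 4721/5000
DF(1y) = 9817/10000 ≈ 0.981700

step 1 [1y] bond c/1=31/400: DF=(4231127/4000000 − 31/400·(0))/(1+31/400) = 9817/10000 ≈ 0.981700
step 2 [2y] swap r/1=558/19259: DF=(1 − 558/19259·(0.981700))/(1+558/19259) = 4721/5000 ≈ 0.944200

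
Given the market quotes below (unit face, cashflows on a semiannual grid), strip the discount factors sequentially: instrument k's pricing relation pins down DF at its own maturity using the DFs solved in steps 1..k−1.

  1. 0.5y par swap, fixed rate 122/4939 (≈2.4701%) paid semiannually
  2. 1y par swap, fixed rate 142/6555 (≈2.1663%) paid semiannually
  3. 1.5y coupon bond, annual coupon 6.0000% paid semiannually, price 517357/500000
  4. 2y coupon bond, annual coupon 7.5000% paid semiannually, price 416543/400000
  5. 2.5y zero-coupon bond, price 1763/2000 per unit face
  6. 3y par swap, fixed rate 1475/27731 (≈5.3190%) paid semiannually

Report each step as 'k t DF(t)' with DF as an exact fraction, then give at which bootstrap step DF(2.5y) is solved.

step 1 [0.5y] swap r/2=61/4939: DF=(1 − 61/4939·(0))/(1+61/4939) = 4939/5000 ≈ 0.987800
step 2 [1y] swap r/2=71/6555: DF=(1 − 71/6555·(0.987800))/(1+71/6555) = 9787/10000 ≈ 0.978700
step 3 [1.5y] bond c/2=3/100: DF=(517357/500000 − 3/100·(0.987800+0.978700))/(1+3/100) = 9473/10000 ≈ 0.947300
step 4 [2y] bond c/2=3/80: DF=(416543/400000 − 3/80·(0.987800+0.978700+0.947300))/(1+3/80) = 1123/1250 ≈ 0.898400
step 5 [2.5y] zero: DF = P = 1763/2000 ≈ 0.881500
step 6 [3y] swap r/2=1475/55462: DF=(1 − 1475/55462·(0.987800+0.978700+0.947300+0.898400+0.881500))/(1+1475/55462) = 341/400 ≈ 0.852500

1 1/2 4939/5000
2 1 9787/10000
3 3/2 9473/10000
4 2 1123/1250
5 5/2 1763/2000
6 3 341/400
DF(2.5y) is solved at step 5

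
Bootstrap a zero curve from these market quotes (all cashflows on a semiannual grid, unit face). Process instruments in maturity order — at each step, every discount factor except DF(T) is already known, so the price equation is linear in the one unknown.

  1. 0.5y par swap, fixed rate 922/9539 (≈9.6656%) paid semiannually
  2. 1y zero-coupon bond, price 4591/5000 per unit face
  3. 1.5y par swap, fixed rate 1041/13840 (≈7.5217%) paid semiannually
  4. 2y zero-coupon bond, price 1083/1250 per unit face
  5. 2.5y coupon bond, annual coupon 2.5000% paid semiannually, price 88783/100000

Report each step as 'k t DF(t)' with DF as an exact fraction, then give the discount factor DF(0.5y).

1 1/2 9539/10000
2 1 4591/5000
3 3/2 8959/10000
4 2 1083/1250
5 5/2 104/125
DF(0.5y) = 9539/10000 ≈ 0.953900

step 1 [0.5y] swap r/2=461/9539: DF=(1 − 461/9539·(0))/(1+461/9539) = 9539/10000 ≈ 0.953900
step 2 [1y] zero: DF = P = 4591/5000 ≈ 0.918200
step 3 [1.5y] swap r/2=1041/27680: DF=(1 − 1041/27680·(0.953900+0.918200))/(1+1041/27680) = 8959/10000 ≈ 0.895900
step 4 [2y] zero: DF = P = 1083/1250 ≈ 0.866400
step 5 [2.5y] bond c/2=1/80: DF=(88783/100000 − 1/80·(0.953900+0.918200+0.895900+0.866400))/(1+1/80) = 104/125 ≈ 0.832000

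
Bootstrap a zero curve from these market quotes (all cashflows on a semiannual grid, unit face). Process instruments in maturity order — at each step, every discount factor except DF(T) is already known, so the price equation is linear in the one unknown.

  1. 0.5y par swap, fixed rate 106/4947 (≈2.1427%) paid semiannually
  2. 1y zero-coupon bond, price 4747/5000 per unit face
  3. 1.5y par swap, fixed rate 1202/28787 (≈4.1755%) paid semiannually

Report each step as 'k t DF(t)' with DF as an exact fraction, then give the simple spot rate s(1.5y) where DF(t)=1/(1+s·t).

step 1 [0.5y] swap r/2=53/4947: DF=(1 − 53/4947·(0))/(1+53/4947) = 4947/5000 ≈ 0.989400
step 2 [1y] zero: DF = P = 4747/5000 ≈ 0.949400
step 3 [1.5y] swap r/2=601/28787: DF=(1 − 601/28787·(0.989400+0.949400))/(1+601/28787) = 9399/10000 ≈ 0.939900

1 1/2 4947/5000
2 1 4747/5000
3 3/2 9399/10000
s(1.5y) = (1/(9399/10000) − 1)/(3/2) = 1202/28197 ≈ 4.2629%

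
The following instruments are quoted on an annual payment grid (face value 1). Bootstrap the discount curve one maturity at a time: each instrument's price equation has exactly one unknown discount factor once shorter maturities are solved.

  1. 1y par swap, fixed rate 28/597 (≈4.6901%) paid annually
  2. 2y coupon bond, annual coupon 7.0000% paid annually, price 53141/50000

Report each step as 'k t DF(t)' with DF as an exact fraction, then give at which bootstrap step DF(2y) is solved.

step 1 [1y] swap r/1=28/597: DF=(1 − 28/597·(0))/(1+28/597) = 597/625 ≈ 0.955200
step 2 [2y] bond c/1=7/100: DF=(53141/50000 − 7/100·(0.955200))/(1+7/100) = 2327/2500 ≈ 0.930800

1 1 597/625
2 2 2327/2500
DF(2y) is solved at step 2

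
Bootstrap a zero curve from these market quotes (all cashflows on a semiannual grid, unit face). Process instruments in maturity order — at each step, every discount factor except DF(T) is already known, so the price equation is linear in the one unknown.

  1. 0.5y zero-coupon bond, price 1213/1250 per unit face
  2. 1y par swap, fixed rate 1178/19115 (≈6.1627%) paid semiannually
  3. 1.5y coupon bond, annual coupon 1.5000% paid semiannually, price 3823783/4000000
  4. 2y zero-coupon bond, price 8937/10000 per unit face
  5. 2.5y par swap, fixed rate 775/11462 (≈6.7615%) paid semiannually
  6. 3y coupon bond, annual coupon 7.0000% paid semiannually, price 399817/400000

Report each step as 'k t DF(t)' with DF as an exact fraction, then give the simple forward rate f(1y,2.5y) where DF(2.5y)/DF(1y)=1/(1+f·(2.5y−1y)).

step 1 [0.5y] zero: DF = P = 1213/1250 ≈ 0.970400
step 2 [1y] swap r/2=589/19115: DF=(1 − 589/19115·(0.970400))/(1+589/19115) = 9411/10000 ≈ 0.941100
step 3 [1.5y] bond c/2=3/400: DF=(3823783/4000000 − 3/400·(0.970400+0.941100))/(1+3/400) = 4673/5000 ≈ 0.934600
step 4 [2y] zero: DF = P = 8937/10000 ≈ 0.893700
step 5 [2.5y] swap r/2=775/22924: DF=(1 − 775/22924·(0.970400+0.941100+0.934600+0.893700))/(1+775/22924) = 169/200 ≈ 0.845000
step 6 [3y] bond c/2=7/200: DF=(399817/400000 − 7/200·(0.970400+0.941100+0.934600+0.893700+0.845000))/(1+7/200) = 8107/10000 ≈ 0.810700

1 1/2 1213/1250
2 1 9411/10000
3 3/2 4673/5000
4 2 8937/10000
5 5/2 169/200
6 3 8107/10000
f(1y,2.5y) = ((9411/10000)/(169/200) − 1)/(3/2) = 961/12675 ≈ 7.5819%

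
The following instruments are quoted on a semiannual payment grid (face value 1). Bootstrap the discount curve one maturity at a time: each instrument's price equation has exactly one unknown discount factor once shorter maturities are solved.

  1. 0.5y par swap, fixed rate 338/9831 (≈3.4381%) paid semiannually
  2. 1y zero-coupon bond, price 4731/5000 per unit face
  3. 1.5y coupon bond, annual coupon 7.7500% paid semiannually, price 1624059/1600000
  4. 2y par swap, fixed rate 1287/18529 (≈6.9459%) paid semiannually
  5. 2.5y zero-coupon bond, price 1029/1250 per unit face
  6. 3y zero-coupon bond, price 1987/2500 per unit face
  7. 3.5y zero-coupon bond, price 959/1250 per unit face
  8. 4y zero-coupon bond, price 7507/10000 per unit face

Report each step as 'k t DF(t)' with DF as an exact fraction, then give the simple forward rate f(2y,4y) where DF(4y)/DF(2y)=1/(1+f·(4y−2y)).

step 1 [0.5y] swap r/2=169/9831: DF=(1 − 169/9831·(0))/(1+169/9831) = 9831/10000 ≈ 0.983100
step 2 [1y] zero: DF = P = 4731/5000 ≈ 0.946200
step 3 [1.5y] bond c/2=31/800: DF=(1624059/1600000 − 31/800·(0.983100+0.946200))/(1+31/800) = 2263/2500 ≈ 0.905200
step 4 [2y] swap r/2=1287/37058: DF=(1 − 1287/37058·(0.983100+0.946200+0.905200))/(1+1287/37058) = 8713/10000 ≈ 0.871300
step 5 [2.5y] zero: DF = P = 1029/1250 ≈ 0.823200
step 6 [3y] zero: DF = P = 1987/2500 ≈ 0.794800
step 7 [3.5y] zero: DF = P = 959/1250 ≈ 0.767200
step 8 [4y] zero: DF = P = 7507/10000 ≈ 0.750700

1 1/2 9831/10000
2 1 4731/5000
3 3/2 2263/2500
4 2 8713/10000
5 5/2 1029/1250
6 3 1987/2500
7 7/2 959/1250
8 4 7507/10000
f(2y,4y) = ((8713/10000)/(7507/10000) − 1)/(2) = 603/7507 ≈ 8.0325%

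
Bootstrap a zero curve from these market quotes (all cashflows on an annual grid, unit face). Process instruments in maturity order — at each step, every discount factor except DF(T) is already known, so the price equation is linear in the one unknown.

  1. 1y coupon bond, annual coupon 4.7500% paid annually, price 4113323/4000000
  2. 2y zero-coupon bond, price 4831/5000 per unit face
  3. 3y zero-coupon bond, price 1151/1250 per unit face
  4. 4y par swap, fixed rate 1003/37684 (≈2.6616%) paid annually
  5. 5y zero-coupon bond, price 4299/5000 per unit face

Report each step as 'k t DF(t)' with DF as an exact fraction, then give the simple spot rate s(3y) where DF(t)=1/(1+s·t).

step 1 [1y] bond c/1=19/400: DF=(4113323/4000000 − 19/400·(0))/(1+19/400) = 9817/10000 ≈ 0.981700
step 2 [2y] zero: DF = P = 4831/5000 ≈ 0.966200
step 3 [3y] zero: DF = P = 1151/1250 ≈ 0.920800
step 4 [4y] swap r/1=1003/37684: DF=(1 − 1003/37684·(0.981700+0.966200+0.920800))/(1+1003/37684) = 8997/10000 ≈ 0.899700
step 5 [5y] zero: DF = P = 4299/5000 ≈ 0.859800

1 1 9817/10000
2 2 4831/5000
3 3 1151/1250
4 4 8997/10000
5 5 4299/5000
s(3y) = (1/(1151/1250) − 1)/(3) = 33/1151 ≈ 2.8671%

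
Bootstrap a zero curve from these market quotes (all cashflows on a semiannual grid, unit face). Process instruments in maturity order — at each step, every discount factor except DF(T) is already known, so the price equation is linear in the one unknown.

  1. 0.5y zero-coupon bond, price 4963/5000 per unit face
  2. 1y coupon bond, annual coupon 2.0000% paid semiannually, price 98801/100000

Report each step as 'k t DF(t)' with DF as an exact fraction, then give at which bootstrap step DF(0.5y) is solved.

step 1 [0.5y] zero: DF = P = 4963/5000 ≈ 0.992600
step 2 [1y] bond c/2=1/100: DF=(98801/100000 − 1/100·(0.992600))/(1+1/100) = 2421/2500 ≈ 0.968400

1 1/2 4963/5000
2 1 2421/2500
DF(0.5y) is solved at step 1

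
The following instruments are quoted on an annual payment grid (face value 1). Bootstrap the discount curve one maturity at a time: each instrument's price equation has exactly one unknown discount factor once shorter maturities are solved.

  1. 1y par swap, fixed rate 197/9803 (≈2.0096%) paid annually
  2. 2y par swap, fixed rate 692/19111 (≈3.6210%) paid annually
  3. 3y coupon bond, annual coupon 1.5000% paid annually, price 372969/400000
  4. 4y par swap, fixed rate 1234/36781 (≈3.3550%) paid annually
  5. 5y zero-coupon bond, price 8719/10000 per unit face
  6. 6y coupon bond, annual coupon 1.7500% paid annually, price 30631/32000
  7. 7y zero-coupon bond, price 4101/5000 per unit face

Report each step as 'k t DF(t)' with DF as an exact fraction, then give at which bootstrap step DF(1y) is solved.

1 1 9803/10000
2 2 2327/2500
3 3 1113/1250
4 4 4383/5000
5 5 8719/10000
6 6 69/80
7 7 4101/5000
DF(1y) is solved at step 1

step 1 [1y] swap r/1=197/9803: DF=(1 − 197/9803·(0))/(1+197/9803) = 9803/10000 ≈ 0.980300
step 2 [2y] swap r/1=692/19111: DF=(1 − 692/19111·(0.980300))/(1+692/19111) = 2327/2500 ≈ 0.930800
step 3 [3y] bond c/1=3/200: DF=(372969/400000 − 3/200·(0.980300+0.930800))/(1+3/200) = 1113/1250 ≈ 0.890400
step 4 [4y] swap r/1=1234/36781: DF=(1 − 1234/36781·(0.980300+0.930800+0.890400))/(1+1234/36781) = 4383/5000 ≈ 0.876600
step 5 [5y] zero: DF = P = 8719/10000 ≈ 0.871900
step 6 [6y] bond c/1=7/400: DF=(30631/32000 − 7/400·(0.980300+0.930800+0.890400+0.876600+0.871900))/(1+7/400) = 69/80 ≈ 0.862500
step 7 [7y] zero: DF = P = 4101/5000 ≈ 0.820200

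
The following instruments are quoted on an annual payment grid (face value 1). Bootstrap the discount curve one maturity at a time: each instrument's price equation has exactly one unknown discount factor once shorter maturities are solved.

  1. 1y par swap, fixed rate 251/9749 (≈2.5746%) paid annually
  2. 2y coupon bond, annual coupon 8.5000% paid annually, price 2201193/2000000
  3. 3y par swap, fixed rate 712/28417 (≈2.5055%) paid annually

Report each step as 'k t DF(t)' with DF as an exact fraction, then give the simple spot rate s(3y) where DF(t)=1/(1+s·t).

1 1 9749/10000
2 2 469/500
3 3 1161/1250
s(3y) = (1/(1161/1250) − 1)/(3) = 89/3483 ≈ 2.5553%

step 1 [1y] swap r/1=251/9749: DF=(1 − 251/9749·(0))/(1+251/9749) = 9749/10000 ≈ 0.974900
step 2 [2y] bond c/1=17/200: DF=(2201193/2000000 − 17/200·(0.974900))/(1+17/200) = 469/500 ≈ 0.938000
step 3 [3y] swap r/1=712/28417: DF=(1 − 712/28417·(0.974900+0.938000))/(1+712/28417) = 1161/1250 ≈ 0.928800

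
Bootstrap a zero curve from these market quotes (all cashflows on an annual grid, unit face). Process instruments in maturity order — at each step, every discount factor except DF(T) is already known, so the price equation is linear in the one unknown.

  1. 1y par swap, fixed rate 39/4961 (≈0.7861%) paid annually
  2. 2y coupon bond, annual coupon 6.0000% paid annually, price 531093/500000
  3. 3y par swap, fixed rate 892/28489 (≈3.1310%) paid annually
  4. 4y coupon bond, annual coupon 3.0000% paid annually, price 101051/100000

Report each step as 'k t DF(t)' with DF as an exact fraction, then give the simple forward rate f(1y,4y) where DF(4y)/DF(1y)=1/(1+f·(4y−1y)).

step 1 [1y] swap r/1=39/4961: DF=(1 − 39/4961·(0))/(1+39/4961) = 4961/5000 ≈ 0.992200
step 2 [2y] bond c/1=3/50: DF=(531093/500000 − 3/50·(0.992200))/(1+3/50) = 9459/10000 ≈ 0.945900
step 3 [3y] swap r/1=892/28489: DF=(1 − 892/28489·(0.992200+0.945900))/(1+892/28489) = 2277/2500 ≈ 0.910800
step 4 [4y] bond c/1=3/100: DF=(101051/100000 − 3/100·(0.992200+0.945900+0.910800))/(1+3/100) = 8981/10000 ≈ 0.898100

1 1 4961/5000
2 2 9459/10000
3 3 2277/2500
4 4 8981/10000
f(1y,4y) = ((4961/5000)/(8981/10000) − 1)/(3) = 941/26943 ≈ 3.4926%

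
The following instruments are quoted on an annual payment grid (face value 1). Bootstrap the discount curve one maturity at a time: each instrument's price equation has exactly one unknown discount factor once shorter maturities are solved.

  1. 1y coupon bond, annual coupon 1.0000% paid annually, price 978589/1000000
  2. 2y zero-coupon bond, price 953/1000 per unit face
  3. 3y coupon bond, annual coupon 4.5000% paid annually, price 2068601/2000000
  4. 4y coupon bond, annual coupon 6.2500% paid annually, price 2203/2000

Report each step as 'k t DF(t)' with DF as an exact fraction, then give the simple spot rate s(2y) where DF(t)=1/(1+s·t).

step 1 [1y] bond c/1=1/100: DF=(978589/1000000 − 1/100·(0))/(1+1/100) = 9689/10000 ≈ 0.968900
step 2 [2y] zero: DF = P = 953/1000 ≈ 0.953000
step 3 [3y] bond c/1=9/200: DF=(2068601/2000000 − 9/200·(0.968900+0.953000))/(1+9/200) = 907/1000 ≈ 0.907000
step 4 [4y] bond c/1=1/16: DF=(2203/2000 − 1/16·(0.968900+0.953000+0.907000))/(1+1/16) = 8703/10000 ≈ 0.870300

1 1 9689/10000
2 2 953/1000
3 3 907/1000
4 4 8703/10000
s(2y) = (1/(953/1000) − 1)/(2) = 47/1906 ≈ 2.4659%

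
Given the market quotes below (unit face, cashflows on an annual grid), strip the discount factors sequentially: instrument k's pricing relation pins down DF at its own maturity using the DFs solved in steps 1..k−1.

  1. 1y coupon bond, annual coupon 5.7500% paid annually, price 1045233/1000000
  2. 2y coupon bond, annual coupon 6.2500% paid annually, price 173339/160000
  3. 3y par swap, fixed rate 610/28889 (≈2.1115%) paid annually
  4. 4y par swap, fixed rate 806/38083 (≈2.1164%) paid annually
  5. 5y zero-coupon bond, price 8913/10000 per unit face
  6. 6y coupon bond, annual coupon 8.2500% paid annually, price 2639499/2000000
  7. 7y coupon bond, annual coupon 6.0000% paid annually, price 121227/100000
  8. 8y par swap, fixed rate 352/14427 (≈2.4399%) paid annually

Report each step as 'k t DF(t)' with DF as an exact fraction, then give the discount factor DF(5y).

step 1 [1y] bond c/1=23/400: DF=(1045233/1000000 − 23/400·(0))/(1+23/400) = 2471/2500 ≈ 0.988400
step 2 [2y] bond c/1=1/16: DF=(173339/160000 − 1/16·(0.988400))/(1+1/16) = 1923/2000 ≈ 0.961500
step 3 [3y] swap r/1=610/28889: DF=(1 − 610/28889·(0.988400+0.961500))/(1+610/28889) = 939/1000 ≈ 0.939000
step 4 [4y] swap r/1=806/38083: DF=(1 − 806/38083·(0.988400+0.961500+0.939000))/(1+806/38083) = 4597/5000 ≈ 0.919400
step 5 [5y] zero: DF = P = 8913/10000 ≈ 0.891300
step 6 [6y] bond c/1=33/400: DF=(2639499/2000000 − 33/400·(0.988400+0.961500+0.939000+0.919400+0.891300))/(1+33/400) = 861/1000 ≈ 0.861000
step 7 [7y] bond c/1=3/50: DF=(121227/100000 − 3/50·(0.988400+0.961500+0.939000+0.919400+0.891300+0.861000))/(1+3/50) = 8289/10000 ≈ 0.828900
step 8 [8y] swap r/1=352/14427: DF=(1 − 352/14427·(0.988400+0.961500+0.939000+0.919400+0.891300+0.861000+0.828900))/(1+352/14427) = 103/125 ≈ 0.824000

1 1 2471/2500
2 2 1923/2000
3 3 939/1000
4 4 4597/5000
5 5 8913/10000
6 6 861/1000
7 7 8289/10000
8 8 103/125
DF(5y) = 8913/10000 ≈ 0.891300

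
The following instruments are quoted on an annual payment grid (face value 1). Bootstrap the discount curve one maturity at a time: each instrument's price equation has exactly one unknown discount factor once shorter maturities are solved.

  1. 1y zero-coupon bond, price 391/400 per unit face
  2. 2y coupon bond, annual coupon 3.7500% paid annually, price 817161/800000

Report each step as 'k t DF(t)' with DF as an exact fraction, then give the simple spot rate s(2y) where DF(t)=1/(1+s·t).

1 1 391/400
2 2 2373/2500
s(2y) = (1/(2373/2500) − 1)/(2) = 127/4746 ≈ 2.6759%

step 1 [1y] zero: DF = P = 391/400 ≈ 0.977500
step 2 [2y] bond c/1=3/80: DF=(817161/800000 − 3/80·(0.977500))/(1+3/80) = 2373/2500 ≈ 0.949200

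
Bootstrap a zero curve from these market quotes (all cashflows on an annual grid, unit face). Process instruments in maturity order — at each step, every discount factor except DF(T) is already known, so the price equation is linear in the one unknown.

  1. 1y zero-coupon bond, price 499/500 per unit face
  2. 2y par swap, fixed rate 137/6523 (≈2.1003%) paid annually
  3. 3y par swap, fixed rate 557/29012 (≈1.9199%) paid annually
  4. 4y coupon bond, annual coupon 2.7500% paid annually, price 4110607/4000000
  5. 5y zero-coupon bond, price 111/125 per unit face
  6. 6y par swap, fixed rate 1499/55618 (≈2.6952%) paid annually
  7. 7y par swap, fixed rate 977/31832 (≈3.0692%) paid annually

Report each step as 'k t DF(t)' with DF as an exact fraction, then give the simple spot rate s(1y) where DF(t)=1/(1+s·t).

step 1 [1y] zero: DF = P = 499/500 ≈ 0.998000
step 2 [2y] swap r/1=137/6523: DF=(1 − 137/6523·(0.998000))/(1+137/6523) = 9589/10000 ≈ 0.958900
step 3 [3y] swap r/1=557/29012: DF=(1 − 557/29012·(0.998000+0.958900))/(1+557/29012) = 9443/10000 ≈ 0.944300
step 4 [4y] bond c/1=11/400: DF=(4110607/4000000 − 11/400·(0.998000+0.958900+0.944300))/(1+11/400) = 369/400 ≈ 0.922500
step 5 [5y] zero: DF = P = 111/125 ≈ 0.888000
step 6 [6y] swap r/1=1499/55618: DF=(1 − 1499/55618·(0.998000+0.958900+0.944300+0.922500+0.888000))/(1+1499/55618) = 8501/10000 ≈ 0.850100
step 7 [7y] swap r/1=977/31832: DF=(1 − 977/31832·(0.998000+0.958900+0.944300+0.922500+0.888000+0.850100))/(1+977/31832) = 4023/5000 ≈ 0.804600

1 1 499/500
2 2 9589/10000
3 3 9443/10000
4 4 369/400
5 5 111/125
6 6 8501/10000
7 7 4023/5000
s(1y) = (1/(499/500) − 1)/(1) = 1/499 ≈ 0.2004%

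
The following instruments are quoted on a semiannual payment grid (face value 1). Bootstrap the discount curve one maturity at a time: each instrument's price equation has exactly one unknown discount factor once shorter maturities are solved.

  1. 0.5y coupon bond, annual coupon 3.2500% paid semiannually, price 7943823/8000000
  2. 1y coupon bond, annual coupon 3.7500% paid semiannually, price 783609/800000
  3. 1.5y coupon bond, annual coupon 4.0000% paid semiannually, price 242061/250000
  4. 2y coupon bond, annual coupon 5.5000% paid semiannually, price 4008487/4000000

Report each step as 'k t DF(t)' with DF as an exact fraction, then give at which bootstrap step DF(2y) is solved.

step 1 [0.5y] bond c/2=13/800: DF=(7943823/8000000 − 13/800·(0))/(1+13/800) = 9771/10000 ≈ 0.977100
step 2 [1y] bond c/2=3/160: DF=(783609/800000 − 3/160·(0.977100))/(1+3/160) = 1887/2000 ≈ 0.943500
step 3 [1.5y] bond c/2=1/50: DF=(242061/250000 − 1/50·(0.977100+0.943500))/(1+1/50) = 2279/2500 ≈ 0.911600
step 4 [2y] bond c/2=11/400: DF=(4008487/4000000 − 11/400·(0.977100+0.943500+0.911600))/(1+11/400) = 1799/2000 ≈ 0.899500

1 1/2 9771/10000
2 1 1887/2000
3 3/2 2279/2500
4 2 1799/2000
DF(2y) is solved at step 4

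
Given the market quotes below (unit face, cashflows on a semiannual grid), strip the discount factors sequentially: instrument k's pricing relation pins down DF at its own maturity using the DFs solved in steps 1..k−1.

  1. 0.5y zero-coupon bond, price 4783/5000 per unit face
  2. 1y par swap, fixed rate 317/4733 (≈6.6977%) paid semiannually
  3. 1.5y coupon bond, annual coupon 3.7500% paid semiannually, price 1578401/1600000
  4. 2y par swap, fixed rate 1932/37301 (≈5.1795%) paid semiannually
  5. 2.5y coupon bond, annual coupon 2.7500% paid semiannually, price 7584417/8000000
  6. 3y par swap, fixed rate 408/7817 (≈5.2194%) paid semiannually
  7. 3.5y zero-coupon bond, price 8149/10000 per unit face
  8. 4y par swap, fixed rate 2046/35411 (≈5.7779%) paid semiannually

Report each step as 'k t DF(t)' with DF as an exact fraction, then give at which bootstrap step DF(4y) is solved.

step 1 [0.5y] zero: DF = P = 4783/5000 ≈ 0.956600
step 2 [1y] swap r/2=317/9466: DF=(1 − 317/9466·(0.956600))/(1+317/9466) = 4683/5000 ≈ 0.936600
step 3 [1.5y] bond c/2=3/160: DF=(1578401/1600000 − 3/160·(0.956600+0.936600))/(1+3/160) = 1867/2000 ≈ 0.933500
step 4 [2y] swap r/2=966/37301: DF=(1 − 966/37301·(0.956600+0.936600+0.933500))/(1+966/37301) = 4517/5000 ≈ 0.903400
step 5 [2.5y] bond c/2=11/800: DF=(7584417/8000000 − 11/800·(0.956600+0.936600+0.933500+0.903400))/(1+11/800) = 4423/5000 ≈ 0.884600
step 6 [3y] swap r/2=204/7817: DF=(1 − 204/7817·(0.956600+0.936600+0.933500+0.903400+0.884600))/(1+204/7817) = 2143/2500 ≈ 0.857200
step 7 [3.5y] zero: DF = P = 8149/10000 ≈ 0.814900
step 8 [4y] swap r/2=1023/35411: DF=(1 − 1023/35411·(0.956600+0.936600+0.933500+0.903400+0.884600+0.857200+0.814900))/(1+1023/35411) = 3977/5000 ≈ 0.795400

1 1/2 4783/5000
2 1 4683/5000
3 3/2 1867/2000
4 2 4517/5000
5 5/2 4423/5000
6 3 2143/2500
7 7/2 8149/10000
8 4 3977/5000
DF(4y) is solved at step 8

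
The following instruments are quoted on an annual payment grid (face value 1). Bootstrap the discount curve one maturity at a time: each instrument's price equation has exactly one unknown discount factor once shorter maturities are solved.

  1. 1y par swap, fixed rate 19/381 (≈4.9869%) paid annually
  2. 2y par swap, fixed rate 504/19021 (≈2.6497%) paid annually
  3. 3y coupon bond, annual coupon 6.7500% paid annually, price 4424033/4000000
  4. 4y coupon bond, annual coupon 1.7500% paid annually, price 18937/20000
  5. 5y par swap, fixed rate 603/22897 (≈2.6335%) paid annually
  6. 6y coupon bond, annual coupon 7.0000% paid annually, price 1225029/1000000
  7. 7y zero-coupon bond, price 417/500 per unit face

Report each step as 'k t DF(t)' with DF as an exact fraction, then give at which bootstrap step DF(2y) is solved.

step 1 [1y] swap r/1=19/381: DF=(1 − 19/381·(0))/(1+19/381) = 381/400 ≈ 0.952500
step 2 [2y] swap r/1=504/19021: DF=(1 − 504/19021·(0.952500))/(1+504/19021) = 1187/1250 ≈ 0.949600
step 3 [3y] bond c/1=27/400: DF=(4424033/4000000 − 27/400·(0.952500+0.949600))/(1+27/400) = 4579/5000 ≈ 0.915800
step 4 [4y] bond c/1=7/400: DF=(18937/20000 − 7/400·(0.952500+0.949600+0.915800))/(1+7/400) = 8821/10000 ≈ 0.882100
step 5 [5y] swap r/1=603/22897: DF=(1 − 603/22897·(0.952500+0.949600+0.915800+0.882100))/(1+603/22897) = 4397/5000 ≈ 0.879400
step 6 [6y] bond c/1=7/100: DF=(1225029/1000000 − 7/100·(0.952500+0.949600+0.915800+0.882100+0.879400))/(1+7/100) = 8453/10000 ≈ 0.845300
step 7 [7y] zero: DF = P = 417/500 ≈ 0.834000

1 1 381/400
2 2 1187/1250
3 3 4579/5000
4 4 8821/10000
5 5 4397/5000
6 6 8453/10000
7 7 417/500
DF(2y) is solved at step 2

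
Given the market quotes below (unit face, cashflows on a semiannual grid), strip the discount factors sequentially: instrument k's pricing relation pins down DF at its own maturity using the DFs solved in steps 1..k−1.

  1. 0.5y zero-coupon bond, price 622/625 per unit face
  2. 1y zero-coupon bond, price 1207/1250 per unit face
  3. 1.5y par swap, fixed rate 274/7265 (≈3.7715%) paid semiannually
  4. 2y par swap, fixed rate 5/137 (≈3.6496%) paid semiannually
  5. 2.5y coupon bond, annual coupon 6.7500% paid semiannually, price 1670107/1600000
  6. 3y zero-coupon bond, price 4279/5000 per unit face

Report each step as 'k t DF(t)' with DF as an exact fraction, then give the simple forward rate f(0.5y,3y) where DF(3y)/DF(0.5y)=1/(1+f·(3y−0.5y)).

1 1/2 622/625
2 1 1207/1250
3 3/2 2363/2500
4 2 93/100
5 5/2 1769/2000
6 3 4279/5000
f(0.5y,3y) = ((622/625)/(4279/5000) − 1)/(5/2) = 1394/21395 ≈ 6.5155%

step 1 [0.5y] zero: DF = P = 622/625 ≈ 0.995200
step 2 [1y] zero: DF = P = 1207/1250 ≈ 0.965600
step 3 [1.5y] swap r/2=137/7265: DF=(1 − 137/7265·(0.995200+0.965600))/(1+137/7265) = 2363/2500 ≈ 0.945200
step 4 [2y] swap r/2=5/274: DF=(1 − 5/274·(0.995200+0.965600+0.945200))/(1+5/274) = 93/100 ≈ 0.930000
step 5 [2.5y] bond c/2=27/800: DF=(1670107/1600000 − 27/800·(0.995200+0.965600+0.945200+0.930000))/(1+27/800) = 1769/2000 ≈ 0.884500
step 6 [3y] zero: DF = P = 4279/5000 ≈ 0.855800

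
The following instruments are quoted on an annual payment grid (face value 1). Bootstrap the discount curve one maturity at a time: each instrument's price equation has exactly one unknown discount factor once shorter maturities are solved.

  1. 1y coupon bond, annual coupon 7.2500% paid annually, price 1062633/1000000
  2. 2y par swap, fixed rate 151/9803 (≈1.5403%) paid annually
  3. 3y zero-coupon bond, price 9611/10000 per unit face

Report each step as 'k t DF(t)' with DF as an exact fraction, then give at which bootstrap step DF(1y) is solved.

step 1 [1y] bond c/1=29/400: DF=(1062633/1000000 − 29/400·(0))/(1+29/400) = 2477/2500 ≈ 0.990800
step 2 [2y] swap r/1=151/9803: DF=(1 − 151/9803·(0.990800))/(1+151/9803) = 4849/5000 ≈ 0.969800
step 3 [3y] zero: DF = P = 9611/10000 ≈ 0.961100

1 1 2477/2500
2 2 4849/5000
3 3 9611/10000
DF(1y) is solved at step 1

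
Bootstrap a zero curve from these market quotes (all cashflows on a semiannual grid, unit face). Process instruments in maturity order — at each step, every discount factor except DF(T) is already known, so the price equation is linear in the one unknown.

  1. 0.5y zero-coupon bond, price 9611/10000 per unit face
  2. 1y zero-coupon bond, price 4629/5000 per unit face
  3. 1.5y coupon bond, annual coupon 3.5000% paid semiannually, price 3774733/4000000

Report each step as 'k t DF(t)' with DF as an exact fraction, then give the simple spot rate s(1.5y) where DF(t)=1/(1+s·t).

step 1 [0.5y] zero: DF = P = 9611/10000 ≈ 0.961100
step 2 [1y] zero: DF = P = 4629/5000 ≈ 0.925800
step 3 [1.5y] bond c/2=7/400: DF=(3774733/4000000 − 7/400·(0.961100+0.925800))/(1+7/400) = 179/200 ≈ 0.895000

1 1/2 9611/10000
2 1 4629/5000
3 3/2 179/200
s(1.5y) = (1/(179/200) − 1)/(3/2) = 14/179 ≈ 7.8212%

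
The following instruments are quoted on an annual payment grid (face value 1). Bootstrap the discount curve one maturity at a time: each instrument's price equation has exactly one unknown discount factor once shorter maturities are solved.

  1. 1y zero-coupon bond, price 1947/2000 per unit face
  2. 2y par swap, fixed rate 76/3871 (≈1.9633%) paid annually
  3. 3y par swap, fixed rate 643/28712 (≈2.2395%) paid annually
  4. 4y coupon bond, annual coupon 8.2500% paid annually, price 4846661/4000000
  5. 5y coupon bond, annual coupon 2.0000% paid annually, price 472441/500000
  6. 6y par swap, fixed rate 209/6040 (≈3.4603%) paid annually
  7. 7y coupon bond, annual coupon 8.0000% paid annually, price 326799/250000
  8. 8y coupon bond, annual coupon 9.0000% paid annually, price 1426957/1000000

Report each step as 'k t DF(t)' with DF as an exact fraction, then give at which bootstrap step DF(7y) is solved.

1 1 1947/2000
2 2 481/500
3 3 9357/10000
4 4 1801/2000
5 5 2131/2500
6 6 8119/10000
7 7 8077/10000
8 8 496/625
DF(7y) is solved at step 7

step 1 [1y] zero: DF = P = 1947/2000 ≈ 0.973500
step 2 [2y] swap r/1=76/3871: DF=(1 − 76/3871·(0.973500))/(1+76/3871) = 481/500 ≈ 0.962000
step 3 [3y] swap r/1=643/28712: DF=(1 − 643/28712·(0.973500+0.962000))/(1+643/28712) = 9357/10000 ≈ 0.935700
step 4 [4y] bond c/1=33/400: DF=(4846661/4000000 − 33/400·(0.973500+0.962000+0.935700))/(1+33/400) = 1801/2000 ≈ 0.900500
step 5 [5y] bond c/1=1/50: DF=(472441/500000 − 1/50·(0.973500+0.962000+0.935700+0.900500))/(1+1/50) = 2131/2500 ≈ 0.852400
step 6 [6y] swap r/1=209/6040: DF=(1 − 209/6040·(0.973500+0.962000+0.935700+0.900500+0.852400))/(1+209/6040) = 8119/10000 ≈ 0.811900
step 7 [7y] bond c/1=2/25: DF=(326799/250000 − 2/25·(0.973500+0.962000+0.935700+0.900500+0.852400+0.811900))/(1+2/25) = 8077/10000 ≈ 0.807700
step 8 [8y] bond c/1=9/100: DF=(1426957/1000000 − 9/100·(0.973500+0.962000+0.935700+0.900500+0.852400+0.811900+0.807700))/(1+9/100) = 496/625 ≈ 0.793600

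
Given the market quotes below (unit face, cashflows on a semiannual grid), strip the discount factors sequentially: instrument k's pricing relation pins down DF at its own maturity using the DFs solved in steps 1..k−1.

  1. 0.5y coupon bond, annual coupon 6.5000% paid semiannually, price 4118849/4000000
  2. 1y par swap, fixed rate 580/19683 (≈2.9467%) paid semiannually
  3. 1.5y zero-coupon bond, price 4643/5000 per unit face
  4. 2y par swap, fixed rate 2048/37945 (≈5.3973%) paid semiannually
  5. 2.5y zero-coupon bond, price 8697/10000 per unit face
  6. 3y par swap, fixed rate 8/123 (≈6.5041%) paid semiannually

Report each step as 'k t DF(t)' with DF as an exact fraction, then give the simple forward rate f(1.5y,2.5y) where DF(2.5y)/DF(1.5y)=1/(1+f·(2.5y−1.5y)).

step 1 [0.5y] bond c/2=13/400: DF=(4118849/4000000 − 13/400·(0))/(1+13/400) = 9973/10000 ≈ 0.997300
step 2 [1y] swap r/2=290/19683: DF=(1 − 290/19683·(0.997300))/(1+290/19683) = 971/1000 ≈ 0.971000
step 3 [1.5y] zero: DF = P = 4643/5000 ≈ 0.928600
step 4 [2y] swap r/2=1024/37945: DF=(1 − 1024/37945·(0.997300+0.971000+0.928600))/(1+1024/37945) = 561/625 ≈ 0.897600
step 5 [2.5y] zero: DF = P = 8697/10000 ≈ 0.869700
step 6 [3y] swap r/2=4/123: DF=(1 − 4/123·(0.997300+0.971000+0.928600+0.897600+0.869700))/(1+4/123) = 1027/1250 ≈ 0.821600

1 1/2 9973/10000
2 1 971/1000
3 3/2 4643/5000
4 2 561/625
5 5/2 8697/10000
6 3 1027/1250
f(1.5y,2.5y) = ((4643/5000)/(8697/10000) − 1)/(1) = 589/8697 ≈ 6.7725%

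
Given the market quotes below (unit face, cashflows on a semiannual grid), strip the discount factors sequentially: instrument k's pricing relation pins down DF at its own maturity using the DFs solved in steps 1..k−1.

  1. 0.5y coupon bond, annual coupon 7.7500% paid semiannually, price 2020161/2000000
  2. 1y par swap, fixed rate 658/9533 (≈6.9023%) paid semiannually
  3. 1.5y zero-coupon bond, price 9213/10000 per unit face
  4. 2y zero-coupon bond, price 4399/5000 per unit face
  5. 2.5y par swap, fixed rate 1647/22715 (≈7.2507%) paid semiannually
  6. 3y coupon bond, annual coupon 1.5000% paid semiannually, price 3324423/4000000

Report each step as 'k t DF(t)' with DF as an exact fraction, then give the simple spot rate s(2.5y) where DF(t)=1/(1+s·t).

1 1/2 2431/2500
2 1 4671/5000
3 3/2 9213/10000
4 2 4399/5000
5 5/2 8353/10000
6 3 7911/10000
s(2.5y) = (1/(8353/10000) − 1)/(5/2) = 3294/41765 ≈ 7.8870%

step 1 [0.5y] bond c/2=31/800: DF=(2020161/2000000 − 31/800·(0))/(1+31/800) = 2431/2500 ≈ 0.972400
step 2 [1y] swap r/2=329/9533: DF=(1 − 329/9533·(0.972400))/(1+329/9533) = 4671/5000 ≈ 0.934200
step 3 [1.5y] zero: DF = P = 9213/10000 ≈ 0.921300
step 4 [2y] zero: DF = P = 4399/5000 ≈ 0.879800
step 5 [2.5y] swap r/2=1647/45430: DF=(1 − 1647/45430·(0.972400+0.934200+0.921300+0.879800))/(1+1647/45430) = 8353/10000 ≈ 0.835300
step 6 [3y] bond c/2=3/400: DF=(3324423/4000000 − 3/400·(0.972400+0.934200+0.921300+0.879800+0.835300))/(1+3/400) = 7911/10000 ≈ 0.791100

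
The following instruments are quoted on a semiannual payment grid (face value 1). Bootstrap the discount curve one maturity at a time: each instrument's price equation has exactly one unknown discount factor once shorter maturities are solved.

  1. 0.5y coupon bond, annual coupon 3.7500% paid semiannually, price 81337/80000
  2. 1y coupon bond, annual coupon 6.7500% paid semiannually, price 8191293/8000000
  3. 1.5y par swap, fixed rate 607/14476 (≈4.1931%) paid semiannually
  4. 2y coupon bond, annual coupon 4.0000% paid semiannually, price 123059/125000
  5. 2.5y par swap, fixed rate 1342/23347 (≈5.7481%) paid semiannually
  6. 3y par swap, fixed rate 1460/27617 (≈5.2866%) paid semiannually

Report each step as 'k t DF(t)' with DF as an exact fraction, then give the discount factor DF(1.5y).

step 1 [0.5y] bond c/2=3/160: DF=(81337/80000 − 3/160·(0))/(1+3/160) = 499/500 ≈ 0.998000
step 2 [1y] bond c/2=27/800: DF=(8191293/8000000 − 27/800·(0.998000))/(1+27/800) = 9579/10000 ≈ 0.957900
step 3 [1.5y] swap r/2=607/28952: DF=(1 − 607/28952·(0.998000+0.957900))/(1+607/28952) = 9393/10000 ≈ 0.939300
step 4 [2y] bond c/2=1/50: DF=(123059/125000 − 1/50·(0.998000+0.957900+0.939300))/(1+1/50) = 2271/2500 ≈ 0.908400
step 5 [2.5y] swap r/2=671/23347: DF=(1 − 671/23347·(0.998000+0.957900+0.939300+0.908400))/(1+671/23347) = 4329/5000 ≈ 0.865800
step 6 [3y] swap r/2=730/27617: DF=(1 − 730/27617·(0.998000+0.957900+0.939300+0.908400+0.865800))/(1+730/27617) = 427/500 ≈ 0.854000

1 1/2 499/500
2 1 9579/10000
3 3/2 9393/10000
4 2 2271/2500
5 5/2 4329/5000
6 3 427/500
DF(1.5y) = 9393/10000 ≈ 0.939300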